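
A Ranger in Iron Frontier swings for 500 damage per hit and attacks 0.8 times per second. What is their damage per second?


DPS = damage * attack_speed
= 500 * 0.8
= 400.0

400.0 DPS


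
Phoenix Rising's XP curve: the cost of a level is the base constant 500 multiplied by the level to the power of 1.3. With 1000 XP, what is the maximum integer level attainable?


XP = 500 * level^1.3, so level = (XP / 500)^(1/1.3)
= (1000 / 500)^(1/1.3)
= 2.0^0.7692
= 1.7044
Floor: level = 1

level 1


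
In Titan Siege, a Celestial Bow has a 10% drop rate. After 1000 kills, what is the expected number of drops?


Expected drops = kills * (drop_rate / 100)
= 1000 * (10 / 100)
= 1000 * 0.1
= 100.0

100.0 drops


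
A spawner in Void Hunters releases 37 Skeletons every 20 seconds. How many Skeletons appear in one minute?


Spawns per minute = count * (60 / interval)
= 37 * (60 / 20)
= 37 * 3.0
= 111.0

111.0 per minute


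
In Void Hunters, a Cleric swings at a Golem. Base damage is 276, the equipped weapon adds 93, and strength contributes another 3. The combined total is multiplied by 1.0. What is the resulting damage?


Sum base + weapon + str = 276 + 93 + 3 = 372
Multiply by 1.0:
372 * 1.0 = 372.0

372.0 damage


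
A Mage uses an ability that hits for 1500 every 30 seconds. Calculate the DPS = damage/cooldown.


DPS = damage / cooldown
= 1500 / 30
= 50.00

50.00 DPS


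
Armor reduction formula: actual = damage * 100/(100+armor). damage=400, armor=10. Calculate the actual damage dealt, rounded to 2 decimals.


actual = 400 * 100 / (100 + 10)
= 400 * 100 / 110
= 40000 / 110
= 363.64

363.64 damage


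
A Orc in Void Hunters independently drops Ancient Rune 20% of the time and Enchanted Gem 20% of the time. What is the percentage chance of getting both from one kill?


For independent events, P(both) = P(A) * P(B)
= 20% * 20%
= 400 / 100 %
= 4.0%

4.0%


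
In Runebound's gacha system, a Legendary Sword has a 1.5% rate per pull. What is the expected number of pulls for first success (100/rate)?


Expected pulls for a geometric distribution = 1/p = 100 / rate%
= 100 / 1.5
= 66.67

66.67 pulls


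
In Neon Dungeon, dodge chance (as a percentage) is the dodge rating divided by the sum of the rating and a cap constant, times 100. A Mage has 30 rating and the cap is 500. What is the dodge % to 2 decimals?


dodge% = 30 / (30 + 500) * 100
= 30 / 530 * 100
= 0.056604 * 100
= 5.66%

5.66%


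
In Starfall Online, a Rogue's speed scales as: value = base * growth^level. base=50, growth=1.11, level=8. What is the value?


value = base * growth^level
= 50 * 1.11^8
= 50 * 2.304538
= 115.23

115.23 speed


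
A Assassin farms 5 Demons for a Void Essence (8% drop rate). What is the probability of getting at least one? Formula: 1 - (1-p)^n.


P(at least one) = 1 - P(none) = 1 - (1-p)^n
p = 8/100 = 0.08
1 - p = 0.92
(1 - p)^5 = 0.92^5 = 0.659082
P(at least one) = 1 - 0.659082 = 0.3409

0.3409


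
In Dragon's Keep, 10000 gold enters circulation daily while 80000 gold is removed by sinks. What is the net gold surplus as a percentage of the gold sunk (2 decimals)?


Net gold = 10000 - 80000 = -70000
Inflation rate = net / sunk * 100 = -70000 / 80000 * 100
= -0.875 * 100
= -87.50%

-87.50%


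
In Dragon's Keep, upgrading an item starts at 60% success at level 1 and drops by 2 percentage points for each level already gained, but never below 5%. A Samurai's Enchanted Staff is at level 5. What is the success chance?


raw_rate = 60 - 2 * (5 - 1)
= 60 - 2 * 4
= 60 - 8
= 52
Apply floor: max(52, 5) = 52%

52%


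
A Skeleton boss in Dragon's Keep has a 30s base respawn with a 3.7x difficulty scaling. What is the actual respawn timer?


Respawn time = base * multiplier
= 30 * 3.7
= 111.0 seconds

111.0 seconds


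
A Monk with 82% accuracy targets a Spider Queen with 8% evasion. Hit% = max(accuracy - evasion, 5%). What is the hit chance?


accuracy - evasion = 82 - 8 = 74
Apply floor: max(74, 5) = 74
Hit chance = 74%

74%


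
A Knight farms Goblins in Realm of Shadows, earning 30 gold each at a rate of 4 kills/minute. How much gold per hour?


Gold per minute = 30 * 4 = 120
Gold per hour = 120 * 60 = 7200

7200 gold/hour


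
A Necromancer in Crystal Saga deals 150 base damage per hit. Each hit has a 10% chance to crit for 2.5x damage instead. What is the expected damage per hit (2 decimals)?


E[dmg] = base * (1 + crit_chance * (crit_mult - 1))
cc as decimal = 10/100 = 0.1
cm - 1 = 2.5 - 1 = 1.5
Bonus factor = 0.1 * 1.5 = 0.15
Total multiplier = 1 + 0.15 = 1.15
Expected damage = 150 * 1.15 = 172.50

172.50 damage


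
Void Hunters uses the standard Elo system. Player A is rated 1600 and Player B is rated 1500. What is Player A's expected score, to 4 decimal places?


Elo expected score: Ea = 1/(1 + 10^((Rb-Ra)/400))
Rb - Ra = 1500 - 1600 = -100
(Rb-Ra)/400 = -100/400 = -0.25
10^-0.25 = 0.562341
Ea = 1/(1 + 0.562341) = 1/1.562341 = 0.6401

0.6401


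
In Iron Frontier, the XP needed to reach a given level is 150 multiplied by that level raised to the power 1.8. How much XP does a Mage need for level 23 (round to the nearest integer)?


XP = 150 * level^1.8
Substitute level = 23:
XP = 150 * 23^1.8
= 150 * 282.5596
= 42384

42384 XP


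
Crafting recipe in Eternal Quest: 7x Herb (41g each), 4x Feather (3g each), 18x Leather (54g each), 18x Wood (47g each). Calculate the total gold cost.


Cost breakdown:
  Herb: 7 * 41 = 287
  Feather: 4 * 3 = 12
  Leather: 18 * 54 = 972
  Wood: 18 * 47 = 846
Total = 287 + 12 + 972 + 846 = 2117

2117 gold


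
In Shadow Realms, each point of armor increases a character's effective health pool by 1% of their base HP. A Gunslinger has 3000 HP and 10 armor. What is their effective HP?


EHP = 3000 * (1 + 10/100)
= 3000 * (1 + 0.1)
= 3000 * 1.1
= 3300.0

3300.0 EHP


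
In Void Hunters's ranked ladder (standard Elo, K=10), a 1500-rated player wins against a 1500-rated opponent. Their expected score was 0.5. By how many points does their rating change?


Elo update: delta = K * (S - Ea), where S = 1 (wins)
S - Ea = 1 - 0.5 = 0.5
Rating change = 10 * 0.5
= 5.00

5.00 rating points


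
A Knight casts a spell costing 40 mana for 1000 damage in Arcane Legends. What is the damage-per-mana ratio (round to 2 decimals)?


Efficiency = damage / mana
= 1000 / 40
= 25.00

25.00 dmg/mana


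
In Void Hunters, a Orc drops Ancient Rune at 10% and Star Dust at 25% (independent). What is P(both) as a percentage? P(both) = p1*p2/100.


For independent events, P(both) = P(A) * P(B)
= 10% * 25%
= 250 / 100 %
= 2.5%

2.5%


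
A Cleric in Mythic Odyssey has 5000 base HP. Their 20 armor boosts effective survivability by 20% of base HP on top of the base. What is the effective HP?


EHP = 5000 * (1 + 20/100)
= 5000 * (1 + 0.2)
= 5000 * 1.2
= 6000.0

6000.0 EHP


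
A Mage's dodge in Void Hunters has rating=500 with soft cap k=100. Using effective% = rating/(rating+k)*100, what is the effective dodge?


effective% = rating / (rating + k) * 100
= 500 / (500 + 100) * 100
= 500 / 600 * 100
= 0.833333 * 100
= 83.33%

83.33%


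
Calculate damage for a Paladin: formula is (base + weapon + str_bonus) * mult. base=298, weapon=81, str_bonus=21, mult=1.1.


Sum base + weapon + str = 298 + 81 + 21 = 400
Multiply by 1.1:
400 * 1.1 = 440.0

440.0 damage


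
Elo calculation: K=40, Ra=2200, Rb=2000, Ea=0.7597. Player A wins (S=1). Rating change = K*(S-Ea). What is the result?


Elo update: delta = K * (S - Ea), where S = 1 (wins)
S - Ea = 1 - 0.7597 = 0.2403
Rating change = 40 * 0.2403
= 9.61

9.61 rating points


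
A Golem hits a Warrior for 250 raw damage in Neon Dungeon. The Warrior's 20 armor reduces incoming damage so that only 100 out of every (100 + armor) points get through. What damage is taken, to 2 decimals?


actual = 250 * 100 / (100 + 20)
= 250 * 100 / 120
= 25000 / 120
= 208.33

208.33 damage


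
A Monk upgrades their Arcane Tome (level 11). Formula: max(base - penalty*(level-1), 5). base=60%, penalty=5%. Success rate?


raw_rate = 60 - 5 * (11 - 1)
= 60 - 5 * 10
= 60 - 50
= 10
Apply floor: max(10, 5) = 10%

10%


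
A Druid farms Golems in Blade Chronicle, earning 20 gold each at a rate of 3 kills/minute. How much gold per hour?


Gold per minute = 20 * 3 = 60
Gold per hour = 60 * 60 = 3600

3600 gold/hour


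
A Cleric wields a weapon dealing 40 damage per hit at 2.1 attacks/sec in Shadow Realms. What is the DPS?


DPS = damage * attack_speed
= 40 * 2.1
= 84.0

84.0 DPS


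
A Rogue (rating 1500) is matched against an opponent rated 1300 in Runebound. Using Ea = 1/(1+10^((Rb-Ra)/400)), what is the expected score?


Elo expected score: Ea = 1/(1 + 10^((Rb-Ra)/400))
Rb - Ra = 1300 - 1500 = -200
(Rb-Ra)/400 = -200/400 = -0.5
10^-0.5 = 0.316228
Ea = 1/(1 + 0.316228) = 1/1.316228 = 0.7597

0.7597


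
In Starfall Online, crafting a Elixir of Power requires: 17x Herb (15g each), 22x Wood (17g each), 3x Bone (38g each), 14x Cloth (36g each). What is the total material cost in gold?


Cost breakdown:
  Herb: 17 * 15 = 255
  Wood: 22 * 17 = 374
  Bone: 3 * 38 = 114
  Cloth: 14 * 36 = 504
Total = 255 + 374 + 114 + 504 = 1247

1247 gold


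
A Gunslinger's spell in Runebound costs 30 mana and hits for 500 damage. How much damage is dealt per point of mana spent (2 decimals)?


Efficiency = damage / mana
= 500 / 30
= 16.67

16.67 dmg/mana


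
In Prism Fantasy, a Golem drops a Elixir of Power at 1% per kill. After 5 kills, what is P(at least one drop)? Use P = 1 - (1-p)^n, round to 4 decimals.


P(at least one) = 1 - P(none) = 1 - (1-p)^n
p = 1/100 = 0.01
1 - p = 0.99
(1 - p)^5 = 0.99^5 = 0.950990
P(at least one) = 1 - 0.950990 = 0.0490

0.0490


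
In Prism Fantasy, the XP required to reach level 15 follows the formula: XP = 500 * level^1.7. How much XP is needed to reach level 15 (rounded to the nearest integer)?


XP = 500 * level^1.7
Substitute level = 15:
XP = 500 * 15^1.7
= 500 * 99.8516
= 49926

49926 XP


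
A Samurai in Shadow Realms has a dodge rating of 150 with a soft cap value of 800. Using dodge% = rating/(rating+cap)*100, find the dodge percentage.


dodge% = 150 / (150 + 800) * 100
= 150 / 950 * 100
= 0.157895 * 100
= 15.79%

15.79%


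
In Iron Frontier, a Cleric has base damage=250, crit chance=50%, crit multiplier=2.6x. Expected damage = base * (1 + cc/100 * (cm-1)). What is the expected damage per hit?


E[dmg] = base * (1 + crit_chance * (crit_mult - 1))
cc as decimal = 50/100 = 0.5
cm - 1 = 2.6 - 1 = 1.6
Bonus factor = 0.5 * 1.6 = 0.8
Total multiplier = 1 + 0.8 = 1.8
Expected damage = 250 * 1.8 = 450.00

450.00 damage


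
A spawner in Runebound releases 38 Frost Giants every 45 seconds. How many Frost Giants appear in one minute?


Spawns per minute = count * (60 / interval)
= 38 * (60 / 45)
= 38 * 1.3333
= 50.67

50.67 per minute


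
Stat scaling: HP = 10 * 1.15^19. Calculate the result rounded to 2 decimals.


value = base * growth^level
= 10 * 1.15^19
= 10 * 14.231772
= 142.32

142.32 HP


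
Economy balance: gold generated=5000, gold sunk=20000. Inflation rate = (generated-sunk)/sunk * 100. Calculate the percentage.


Net gold = 5000 - 20000 = -15000
Inflation rate = net / sunk * 100 = -15000 / 20000 * 100
= -0.75 * 100
= -75.00%

-75.00%


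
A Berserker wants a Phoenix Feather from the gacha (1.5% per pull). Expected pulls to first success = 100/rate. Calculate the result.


Expected pulls for a geometric distribution = 1/p = 100 / rate%
= 100 / 1.5
= 66.67

66.67 pulls


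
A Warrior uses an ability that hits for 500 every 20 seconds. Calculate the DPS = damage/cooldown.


DPS = damage / cooldown
= 500 / 20
= 25.00

25.00 DPS


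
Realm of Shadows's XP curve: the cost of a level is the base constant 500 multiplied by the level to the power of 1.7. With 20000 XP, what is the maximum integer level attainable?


XP = 500 * level^1.7, so level = (XP / 500)^(1/1.7)
= (20000 / 500)^(1/1.7)
= 40.0^0.5882
= 8.7577
Floor: level = 8

level 8


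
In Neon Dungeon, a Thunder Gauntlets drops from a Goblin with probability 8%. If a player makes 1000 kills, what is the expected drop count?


Expected drops = kills * (drop_rate / 100)
= 1000 * (8 / 100)
= 1000 * 0.08
= 80.0

80.0 drops


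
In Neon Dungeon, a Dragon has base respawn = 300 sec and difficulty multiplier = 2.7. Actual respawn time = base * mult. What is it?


Respawn time = base * multiplier
= 300 * 2.7
= 810.0 seconds

810.0 seconds


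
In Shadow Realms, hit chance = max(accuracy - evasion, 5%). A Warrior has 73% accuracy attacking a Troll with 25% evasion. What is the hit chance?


accuracy - evasion = 73 - 25 = 48
Apply floor: max(48, 5) = 48
Hit chance = 48%

48%


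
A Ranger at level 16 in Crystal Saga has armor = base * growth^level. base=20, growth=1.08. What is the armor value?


value = base * growth^level
= 20 * 1.08^16
= 20 * 3.425943
= 68.52

68.52 armor


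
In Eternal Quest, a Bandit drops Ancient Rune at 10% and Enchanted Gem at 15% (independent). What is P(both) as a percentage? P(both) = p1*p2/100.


For independent events, P(both) = P(A) * P(B)
= 10% * 15%
= 150 / 100 %
= 1.5%

1.5%


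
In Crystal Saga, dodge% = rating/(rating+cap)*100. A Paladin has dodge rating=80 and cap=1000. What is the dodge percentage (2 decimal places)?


dodge% = 80 / (80 + 1000) * 100
= 80 / 1080 * 100
= 0.074074 * 100
= 7.41%

7.41%


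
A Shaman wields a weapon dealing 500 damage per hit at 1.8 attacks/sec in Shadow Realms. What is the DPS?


DPS = damage * attack_speed
= 500 * 1.8
= 900.0

900.0 DPS


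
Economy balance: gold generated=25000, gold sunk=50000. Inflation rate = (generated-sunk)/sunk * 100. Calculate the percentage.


Net gold = 25000 - 50000 = -25000
Inflation rate = net / sunk * 100 = -25000 / 50000 * 100
= -0.5 * 100
= -50.00%

-50.00%


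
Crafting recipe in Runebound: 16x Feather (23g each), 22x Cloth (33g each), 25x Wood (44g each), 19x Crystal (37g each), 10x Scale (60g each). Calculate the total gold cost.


Cost breakdown:
  Feather: 16 * 23 = 368
  Cloth: 22 * 33 = 726
  Wood: 25 * 44 = 1100
  Crystal: 19 * 37 = 703
  Scale: 10 * 60 = 600
Total = 368 + 726 + 1100 + 703 + 600 = 3497

3497 gold


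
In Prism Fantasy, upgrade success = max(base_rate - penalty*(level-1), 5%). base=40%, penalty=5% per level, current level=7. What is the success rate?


raw_rate = 40 - 5 * (7 - 1)
= 40 - 5 * 6
= 40 - 30
= 10
Apply floor: max(10, 5) = 10%

10%


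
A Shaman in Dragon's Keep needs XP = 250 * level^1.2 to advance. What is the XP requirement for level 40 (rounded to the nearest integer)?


XP = 250 * level^1.2
Substitute level = 40:
XP = 250 * 40^1.2
= 250 * 83.6512
= 20913

20913 XP


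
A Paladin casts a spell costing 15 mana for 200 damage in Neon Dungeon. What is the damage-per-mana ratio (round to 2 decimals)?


Efficiency = damage / mana
= 200 / 15
= 13.33

13.33 dmg/mana


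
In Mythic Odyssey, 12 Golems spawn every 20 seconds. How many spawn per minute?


Spawns per minute = count * (60 / interval)
= 12 * (60 / 20)
= 12 * 3.0
= 36.0

36.0 per minute


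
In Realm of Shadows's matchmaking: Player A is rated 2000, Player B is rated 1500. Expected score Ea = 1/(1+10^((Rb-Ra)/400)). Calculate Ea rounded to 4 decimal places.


Elo expected score: Ea = 1/(1 + 10^((Rb-Ra)/400))
Rb - Ra = 1500 - 2000 = -500
(Rb-Ra)/400 = -500/400 = -1.25
10^-1.25 = 0.056234
Ea = 1/(1 + 0.056234) = 1/1.056234 = 0.9468

0.9468


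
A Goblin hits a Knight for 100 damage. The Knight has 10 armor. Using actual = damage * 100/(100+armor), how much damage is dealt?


actual = 100 * 100 / (100 + 10)
= 100 * 100 / 110
= 10000 / 110
= 90.91

90.91 damage


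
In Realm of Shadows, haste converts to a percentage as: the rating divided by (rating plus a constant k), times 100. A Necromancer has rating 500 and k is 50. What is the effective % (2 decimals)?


effective% = rating / (rating + k) * 100
= 500 / (500 + 50) * 100
= 500 / 550 * 100
= 0.909091 * 100
= 90.91%

90.91%


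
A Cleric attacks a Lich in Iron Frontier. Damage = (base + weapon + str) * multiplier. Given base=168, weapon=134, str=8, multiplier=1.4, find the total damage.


Sum base + weapon + str = 168 + 134 + 8 = 310
Multiply by 1.4:
310 * 1.4 = 434.0

434.0 damage


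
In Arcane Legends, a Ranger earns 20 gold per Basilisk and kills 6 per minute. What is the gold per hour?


Gold per minute = 20 * 6 = 120
Gold per hour = 120 * 60 = 7200

7200 gold/hour


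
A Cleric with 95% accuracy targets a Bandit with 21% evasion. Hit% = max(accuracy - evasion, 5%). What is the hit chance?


accuracy - evasion = 95 - 21 = 74
Apply floor: max(74, 5) = 74
Hit chance = 74%

74%


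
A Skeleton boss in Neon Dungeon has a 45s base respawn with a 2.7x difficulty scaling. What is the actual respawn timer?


Respawn time = base * multiplier
= 45 * 2.7
= 121.5 seconds

121.5 seconds


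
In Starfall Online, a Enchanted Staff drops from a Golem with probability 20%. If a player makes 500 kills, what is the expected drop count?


Expected drops = kills * (drop_rate / 100)
= 500 * (20 / 100)
= 500 * 0.2
= 100.0

100.0 drops


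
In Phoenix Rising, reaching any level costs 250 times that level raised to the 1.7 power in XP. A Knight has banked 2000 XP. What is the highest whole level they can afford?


XP = 250 * level^1.7, so level = (XP / 250)^(1/1.7)
= (2000 / 250)^(1/1.7)
= 8.0^0.5882
= 3.398
Floor: level = 3

level 3


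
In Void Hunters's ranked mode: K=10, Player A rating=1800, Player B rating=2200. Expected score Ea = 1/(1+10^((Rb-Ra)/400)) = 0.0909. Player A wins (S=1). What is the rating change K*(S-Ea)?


Elo update: delta = K * (S - Ea), where S = 1 (wins)
S - Ea = 1 - 0.0909 = 0.9091
Rating change = 10 * 0.9091
= 9.09

9.09 rating points


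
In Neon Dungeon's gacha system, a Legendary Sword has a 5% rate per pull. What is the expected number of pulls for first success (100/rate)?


Expected pulls for a geometric distribution = 1/p = 100 / rate%
= 100 / 5
= 20.0

20.0 pulls


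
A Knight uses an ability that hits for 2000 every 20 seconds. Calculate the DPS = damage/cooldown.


DPS = damage / cooldown
= 2000 / 20
= 100.00

100.00 DPS


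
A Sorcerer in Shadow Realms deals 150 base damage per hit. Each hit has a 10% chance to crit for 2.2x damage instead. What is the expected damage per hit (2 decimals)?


E[dmg] = base * (1 + crit_chance * (crit_mult - 1))
cc as decimal = 10/100 = 0.1
cm - 1 = 2.2 - 1 = 1.2
Bonus factor = 0.1 * 1.2 = 0.12
Total multiplier = 1 + 0.12 = 1.12
Expected damage = 150 * 1.12 = 168.00

168.00 damage


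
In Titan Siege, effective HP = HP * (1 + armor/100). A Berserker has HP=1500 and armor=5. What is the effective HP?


EHP = 1500 * (1 + 5/100)
= 1500 * (1 + 0.05)
= 1500 * 1.05
= 1575.0

1575.0 EHP


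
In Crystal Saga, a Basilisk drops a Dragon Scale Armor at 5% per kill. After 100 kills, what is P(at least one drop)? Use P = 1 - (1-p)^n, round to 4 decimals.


P(at least one) = 1 - P(none) = 1 - (1-p)^n
p = 5/100 = 0.05
1 - p = 0.95
(1 - p)^100 = 0.95^100 = 0.005921
P(at least one) = 1 - 0.005921 = 0.9941

0.9941


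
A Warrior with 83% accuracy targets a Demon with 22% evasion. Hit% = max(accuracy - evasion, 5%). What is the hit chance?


accuracy - evasion = 83 - 22 = 61
Apply floor: max(61, 5) = 61
Hit chance = 61%

61%


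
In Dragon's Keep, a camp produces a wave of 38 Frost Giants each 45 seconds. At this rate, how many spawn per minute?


Spawns per minute = count * (60 / interval)
= 38 * (60 / 45)
= 38 * 1.3333
= 50.67

50.67 per minute


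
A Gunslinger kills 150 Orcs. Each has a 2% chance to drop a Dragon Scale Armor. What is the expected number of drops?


Expected drops = kills * (drop_rate / 100)
= 150 * (2 / 100)
= 150 * 0.02
= 3.0

3.0 drops


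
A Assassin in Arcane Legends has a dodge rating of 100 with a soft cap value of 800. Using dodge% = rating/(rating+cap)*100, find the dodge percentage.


dodge% = 100 / (100 + 800) * 100
= 100 / 900 * 100
= 0.111111 * 100
= 11.11%

11.11%


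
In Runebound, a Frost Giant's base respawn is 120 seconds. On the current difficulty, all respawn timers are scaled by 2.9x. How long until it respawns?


Respawn time = base * multiplier
= 120 * 2.9
= 348.0 seconds

348.0 seconds


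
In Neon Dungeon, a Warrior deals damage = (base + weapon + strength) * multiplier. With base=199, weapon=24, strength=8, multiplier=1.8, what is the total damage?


Sum base + weapon + str = 199 + 24 + 8 = 231
Multiply by 1.8:
231 * 1.8 = 415.8

415.8 damage


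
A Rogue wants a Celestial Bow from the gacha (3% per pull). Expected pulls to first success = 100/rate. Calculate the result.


Expected pulls for a geometric distribution = 1/p = 100 / rate%
= 100 / 3
= 33.33

33.33 pulls


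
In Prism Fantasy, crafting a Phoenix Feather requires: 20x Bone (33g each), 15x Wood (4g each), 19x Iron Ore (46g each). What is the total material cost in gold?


Cost breakdown:
  Bone: 20 * 33 = 660
  Wood: 15 * 4 = 60
  Iron Ore: 19 * 46 = 874
Total = 660 + 60 + 874 = 1594

1594 gold


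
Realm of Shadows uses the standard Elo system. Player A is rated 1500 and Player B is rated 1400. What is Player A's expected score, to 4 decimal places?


Elo expected score: Ea = 1/(1 + 10^((Rb-Ra)/400))
Rb - Ra = 1400 - 1500 = -100
(Rb-Ra)/400 = -100/400 = -0.25
10^-0.25 = 0.562341
Ea = 1/(1 + 0.562341) = 1/1.562341 = 0.6401

0.6401


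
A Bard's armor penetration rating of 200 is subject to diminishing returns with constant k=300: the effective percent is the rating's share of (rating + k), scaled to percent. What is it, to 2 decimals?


effective% = rating / (rating + k) * 100
= 200 / (200 + 300) * 100
= 200 / 500 * 100
= 0.4 * 100
= 40.00%

40.00%


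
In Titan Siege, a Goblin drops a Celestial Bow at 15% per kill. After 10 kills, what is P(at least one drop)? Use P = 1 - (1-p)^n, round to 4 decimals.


P(at least one) = 1 - P(none) = 1 - (1-p)^n
p = 15/100 = 0.15
1 - p = 0.85
(1 - p)^10 = 0.85^10 = 0.196874
P(at least one) = 1 - 0.196874 = 0.8031

0.8031


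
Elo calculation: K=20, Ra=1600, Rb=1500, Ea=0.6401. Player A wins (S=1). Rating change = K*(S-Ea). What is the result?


Elo update: delta = K * (S - Ea), where S = 1 (wins)
S - Ea = 1 - 0.6401 = 0.3599
Rating change = 20 * 0.3599
= 7.20

7.20 rating points


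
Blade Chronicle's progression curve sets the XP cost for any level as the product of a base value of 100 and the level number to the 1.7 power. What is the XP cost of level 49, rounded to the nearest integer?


XP = 100 * level^1.7
Substitute level = 49:
XP = 100 * 49^1.7
= 100 * 747.0219
= 74702

74702 XP


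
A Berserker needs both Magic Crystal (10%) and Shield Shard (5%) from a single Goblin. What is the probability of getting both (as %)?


For independent events, P(both) = P(A) * P(B)
= 10% * 5%
= 50 / 100 %
= 0.5%

0.5%


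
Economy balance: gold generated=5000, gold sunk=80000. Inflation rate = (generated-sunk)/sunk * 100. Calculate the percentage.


Net gold = 5000 - 80000 = -75000
Inflation rate = net / sunk * 100 = -75000 / 80000 * 100
= -0.9375 * 100
= -93.75%

-93.75%


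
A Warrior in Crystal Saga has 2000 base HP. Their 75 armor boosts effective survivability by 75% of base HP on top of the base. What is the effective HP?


EHP = 2000 * (1 + 75/100)
= 2000 * (1 + 0.75)
= 2000 * 1.75
= 3500.0

3500.0 EHP


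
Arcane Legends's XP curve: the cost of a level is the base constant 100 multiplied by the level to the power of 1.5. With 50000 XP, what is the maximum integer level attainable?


XP = 100 * level^1.5, so level = (XP / 100)^(1/1.5)
= (50000 / 100)^(1/1.5)
= 500.0^0.6667
= 62.9961
Floor: level = 62

level 62


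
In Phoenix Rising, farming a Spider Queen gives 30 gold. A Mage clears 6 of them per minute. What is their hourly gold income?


Gold per minute = 30 * 6 = 180
Gold per hour = 180 * 60 = 10800

10800 gold/hour


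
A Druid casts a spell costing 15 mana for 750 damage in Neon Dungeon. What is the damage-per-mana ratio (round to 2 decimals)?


Efficiency = damage / mana
= 750 / 15
= 50.00

50.00 dmg/mana


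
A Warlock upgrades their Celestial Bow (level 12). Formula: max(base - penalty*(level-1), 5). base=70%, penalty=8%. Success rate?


raw_rate = 70 - 8 * (12 - 1)
= 70 - 8 * 11
= 70 - 88
= -18
Apply floor: max(-18, 5) = 5%

5%


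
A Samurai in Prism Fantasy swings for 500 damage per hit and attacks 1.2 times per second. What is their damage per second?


DPS = damage * attack_speed
= 500 * 1.2
= 600.0

600.0 DPS


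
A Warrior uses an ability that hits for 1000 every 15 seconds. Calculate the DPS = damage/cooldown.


DPS = damage / cooldown
= 1000 / 15
= 66.67

66.67 DPS


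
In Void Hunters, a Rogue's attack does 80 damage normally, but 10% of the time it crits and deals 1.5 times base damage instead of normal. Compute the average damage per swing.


E[dmg] = base * (1 + crit_chance * (crit_mult - 1))
cc as decimal = 10/100 = 0.1
cm - 1 = 1.5 - 1 = 0.5
Bonus factor = 0.1 * 0.5 = 0.05
Total multiplier = 1 + 0.05 = 1.05
Expected damage = 80 * 1.05 = 84.00

84.00 damage


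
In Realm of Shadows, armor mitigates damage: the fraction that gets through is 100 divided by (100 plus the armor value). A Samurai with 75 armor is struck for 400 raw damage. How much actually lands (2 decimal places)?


actual = 400 * 100 / (100 + 75)
= 400 * 100 / 175
= 40000 / 175
= 228.57

228.57 damage


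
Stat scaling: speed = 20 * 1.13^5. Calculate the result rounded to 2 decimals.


value = base * growth^level
= 20 * 1.13^5
= 20 * 1.842435
= 36.85

36.85 speed


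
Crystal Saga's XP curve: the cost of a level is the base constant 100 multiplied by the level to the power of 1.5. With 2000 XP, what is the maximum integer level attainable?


XP = 100 * level^1.5, so level = (XP / 100)^(1/1.5)
= (2000 / 100)^(1/1.5)
= 20.0^0.6667
= 7.3681
Floor: level = 7

level 7


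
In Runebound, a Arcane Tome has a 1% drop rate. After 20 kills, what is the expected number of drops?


Expected drops = kills * (drop_rate / 100)
= 20 * (1 / 100)
= 20 * 0.01
= 0.2

0.2 drops


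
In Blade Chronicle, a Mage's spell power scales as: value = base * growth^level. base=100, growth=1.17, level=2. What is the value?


value = base * growth^level
= 100 * 1.17^2
= 100 * 1.3689
= 136.89

136.89 spell power


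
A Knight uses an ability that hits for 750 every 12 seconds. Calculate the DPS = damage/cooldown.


DPS = damage / cooldown
= 750 / 12
= 62.50

62.50 DPS


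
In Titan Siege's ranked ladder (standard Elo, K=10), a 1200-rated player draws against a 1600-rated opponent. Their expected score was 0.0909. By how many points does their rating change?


Elo update: delta = K * (S - Ea), where S = 0.5 (draws)
S - Ea = 0.5 - 0.0909 = 0.4091
Rating change = 10 * 0.4091
= 4.09

4.09 rating points


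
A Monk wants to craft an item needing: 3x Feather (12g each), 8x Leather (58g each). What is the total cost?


Cost breakdown:
  Feather: 3 * 12 = 36
  Leather: 8 * 58 = 464
Total = 36 + 464 = 500

500 gold


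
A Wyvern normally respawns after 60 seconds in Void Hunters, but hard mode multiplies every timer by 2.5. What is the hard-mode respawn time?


Respawn time = base * multiplier
= 60 * 2.5
= 150.0 seconds

150.0 seconds


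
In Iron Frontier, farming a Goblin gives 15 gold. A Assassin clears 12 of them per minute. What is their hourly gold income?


Gold per minute = 15 * 12 = 180
Gold per hour = 180 * 60 = 10800

10800 gold/hour


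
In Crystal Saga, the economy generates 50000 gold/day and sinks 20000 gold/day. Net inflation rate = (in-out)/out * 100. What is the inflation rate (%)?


Net gold = 50000 - 20000 = 30000
Inflation rate = net / sunk * 100 = 30000 / 20000 * 100
= 1.5 * 100
= 150.00%

150.00%


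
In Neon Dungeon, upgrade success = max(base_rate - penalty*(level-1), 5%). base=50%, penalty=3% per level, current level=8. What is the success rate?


raw_rate = 50 - 3 * (8 - 1)
= 50 - 3 * 7
= 50 - 21
= 29
Apply floor: max(29, 5) = 29%

29%


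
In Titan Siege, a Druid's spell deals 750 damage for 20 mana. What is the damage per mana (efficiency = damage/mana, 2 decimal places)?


Efficiency = damage / mana
= 750 / 20
= 37.50

37.50 dmg/mana


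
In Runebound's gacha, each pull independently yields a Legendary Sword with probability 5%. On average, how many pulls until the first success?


Expected pulls for a geometric distribution = 1/p = 100 / rate%
= 100 / 5
= 20.0

20.0 pulls


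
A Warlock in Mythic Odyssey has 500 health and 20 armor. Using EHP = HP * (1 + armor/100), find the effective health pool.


EHP = 500 * (1 + 20/100)
= 500 * (1 + 0.2)
= 500 * 1.2
= 600.0

600.0 EHP


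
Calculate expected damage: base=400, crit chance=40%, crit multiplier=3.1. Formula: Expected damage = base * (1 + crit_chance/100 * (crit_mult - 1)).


E[dmg] = base * (1 + crit_chance * (crit_mult - 1))
cc as decimal = 40/100 = 0.4
cm - 1 = 3.1 - 1 = 2.1
Bonus factor = 0.4 * 2.1 = 0.84
Total multiplier = 1 + 0.84 = 1.84
Expected damage = 400 * 1.84 = 736.00

736.00 damage


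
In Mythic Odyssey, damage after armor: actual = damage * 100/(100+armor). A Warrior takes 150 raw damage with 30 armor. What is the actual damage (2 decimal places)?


actual = 150 * 100 / (100 + 30)
= 150 * 100 / 130
= 15000 / 130
= 115.38

115.38 damage


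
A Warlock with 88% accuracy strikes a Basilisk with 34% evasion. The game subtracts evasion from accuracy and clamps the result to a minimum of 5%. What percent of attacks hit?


accuracy - evasion = 88 - 34 = 54
Apply floor: max(54, 5) = 54
Hit chance = 54%

54%


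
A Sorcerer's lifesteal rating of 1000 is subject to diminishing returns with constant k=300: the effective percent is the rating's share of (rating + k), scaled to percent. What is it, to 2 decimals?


effective% = rating / (rating + k) * 100
= 1000 / (1000 + 300) * 100
= 1000 / 1300 * 100
= 0.769231 * 100
= 76.92%

76.92%


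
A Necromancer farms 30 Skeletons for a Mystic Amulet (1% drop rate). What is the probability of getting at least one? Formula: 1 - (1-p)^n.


P(at least one) = 1 - P(none) = 1 - (1-p)^n
p = 1/100 = 0.01
1 - p = 0.99
(1 - p)^30 = 0.99^30 = 0.739700
P(at least one) = 1 - 0.739700 = 0.2603

0.2603


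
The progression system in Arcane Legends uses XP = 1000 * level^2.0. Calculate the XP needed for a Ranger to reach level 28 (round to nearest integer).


XP = 1000 * level^2.0
Substitute level = 28:
XP = 1000 * 28^2.0
= 1000 * 784.0
= 784000

784000 XP


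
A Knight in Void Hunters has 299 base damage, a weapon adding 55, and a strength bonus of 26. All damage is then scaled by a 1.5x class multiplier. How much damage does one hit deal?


Sum base + weapon + str = 299 + 55 + 26 = 380
Multiply by 1.5:
380 * 1.5 = 570.0

570.0 damage


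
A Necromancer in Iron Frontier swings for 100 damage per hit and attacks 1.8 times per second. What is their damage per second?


DPS = damage * attack_speed
= 100 * 1.8
= 180.0

180.0 DPS


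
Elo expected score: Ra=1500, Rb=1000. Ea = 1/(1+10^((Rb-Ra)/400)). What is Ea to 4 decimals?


Elo expected score: Ea = 1/(1 + 10^((Rb-Ra)/400))
Rb - Ra = 1000 - 1500 = -500
(Rb-Ra)/400 = -500/400 = -1.25
10^-1.25 = 0.056234
Ea = 1/(1 + 0.056234) = 1/1.056234 = 0.9468

0.9468


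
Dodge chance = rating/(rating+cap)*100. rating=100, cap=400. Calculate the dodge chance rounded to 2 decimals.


dodge% = 100 / (100 + 400) * 100
= 100 / 500 * 100
= 0.2 * 100
= 20.00%

20.00%


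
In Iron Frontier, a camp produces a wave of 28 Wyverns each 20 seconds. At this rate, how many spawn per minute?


Spawns per minute = count * (60 / interval)
= 28 * (60 / 20)
= 28 * 3.0
= 84.0

84.0 per minute


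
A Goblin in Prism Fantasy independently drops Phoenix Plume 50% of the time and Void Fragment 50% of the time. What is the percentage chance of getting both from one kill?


For independent events, P(both) = P(A) * P(B)
= 50% * 50%
= 2500 / 100 %
= 25.0%

25.0%


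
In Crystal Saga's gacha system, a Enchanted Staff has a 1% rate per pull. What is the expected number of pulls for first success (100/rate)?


Expected pulls for a geometric distribution = 1/p = 100 / rate%
= 100 / 1
= 100.0

100.0 pulls


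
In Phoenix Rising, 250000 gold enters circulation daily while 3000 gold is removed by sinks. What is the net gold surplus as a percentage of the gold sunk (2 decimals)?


Net gold = 250000 - 3000 = 247000
Inflation rate = net / sunk * 100 = 247000 / 3000 * 100
= 82.333333 * 100
= 8233.33%

8233.33%


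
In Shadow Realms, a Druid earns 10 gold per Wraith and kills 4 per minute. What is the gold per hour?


Gold per minute = 10 * 4 = 40
Gold per hour = 40 * 60 = 2400

2400 gold/hour


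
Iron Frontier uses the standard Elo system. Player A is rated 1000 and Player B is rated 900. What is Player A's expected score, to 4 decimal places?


Elo expected score: Ea = 1/(1 + 10^((Rb-Ra)/400))
Rb - Ra = 900 - 1000 = -100
(Rb-Ra)/400 = -100/400 = -0.25
10^-0.25 = 0.562341
Ea = 1/(1 + 0.562341) = 1/1.562341 = 0.6401

0.6401


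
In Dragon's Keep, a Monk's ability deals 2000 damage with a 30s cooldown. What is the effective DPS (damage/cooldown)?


DPS = damage / cooldown
= 2000 / 30
= 66.67

66.67 DPS


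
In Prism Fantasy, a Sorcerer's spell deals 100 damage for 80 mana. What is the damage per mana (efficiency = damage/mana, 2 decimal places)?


Efficiency = damage / mana
= 100 / 80
= 1.25

1.25 dmg/mana


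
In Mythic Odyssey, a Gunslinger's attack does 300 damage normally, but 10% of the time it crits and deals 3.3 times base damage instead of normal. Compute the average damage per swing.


E[dmg] = base * (1 + crit_chance * (crit_mult - 1))
cc as decimal = 10/100 = 0.1
cm - 1 = 3.3 - 1 = 2.3
Bonus factor = 0.1 * 2.3 = 0.23
Total multiplier = 1 + 0.23 = 1.23
Expected damage = 300 * 1.23 = 369.00

369.00 damage


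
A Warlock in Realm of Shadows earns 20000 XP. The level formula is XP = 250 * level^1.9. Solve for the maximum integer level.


XP = 250 * level^1.9, so level = (XP / 250)^(1/1.9)
= (20000 / 250)^(1/1.9)
= 80.0^0.5263
= 10.0375
Floor: level = 10

level 10


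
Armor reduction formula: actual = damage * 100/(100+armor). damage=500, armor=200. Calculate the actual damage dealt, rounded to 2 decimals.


actual = 500 * 100 / (100 + 200)
= 500 * 100 / 300
= 50000 / 300
= 166.67

166.67 damage


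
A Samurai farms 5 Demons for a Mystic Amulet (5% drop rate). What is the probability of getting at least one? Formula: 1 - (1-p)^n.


P(at least one) = 1 - P(none) = 1 - (1-p)^n
p = 5/100 = 0.05
1 - p = 0.95
(1 - p)^5 = 0.95^5 = 0.773781
P(at least one) = 1 - 0.773781 = 0.2262

0.2262


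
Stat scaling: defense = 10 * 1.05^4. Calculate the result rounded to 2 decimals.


value = base * growth^level
= 10 * 1.05^4
= 10 * 1.215506
= 12.16

12.16 defense


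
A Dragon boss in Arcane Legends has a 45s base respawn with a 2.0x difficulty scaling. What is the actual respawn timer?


Respawn time = base * multiplier
= 45 * 2.0
= 90.0 seconds

90.0 seconds


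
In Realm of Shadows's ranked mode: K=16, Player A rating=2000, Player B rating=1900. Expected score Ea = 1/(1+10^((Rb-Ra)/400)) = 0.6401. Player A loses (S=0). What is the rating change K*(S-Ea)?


Elo update: delta = K * (S - Ea), where S = 0 (loses)
S - Ea = 0 - 0.6401 = -0.6401
Rating change = 16 * -0.6401
= -10.24

-10.24 rating points


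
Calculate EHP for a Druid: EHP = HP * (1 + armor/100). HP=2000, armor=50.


EHP = 2000 * (1 + 50/100)
= 2000 * (1 + 0.5)
= 2000 * 1.5
= 3000.0

3000.0 EHP


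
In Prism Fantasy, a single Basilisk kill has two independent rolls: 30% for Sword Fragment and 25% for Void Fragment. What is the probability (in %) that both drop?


For independent events, P(both) = P(A) * P(B)
= 30% * 25%
= 750 / 100 %
= 7.5%

7.5%


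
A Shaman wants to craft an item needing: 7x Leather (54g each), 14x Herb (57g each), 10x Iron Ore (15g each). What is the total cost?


Cost breakdown:
  Leather: 7 * 54 = 378
  Herb: 14 * 57 = 798
  Iron Ore: 10 * 15 = 150
Total = 378 + 798 + 150 = 1326

1326 gold


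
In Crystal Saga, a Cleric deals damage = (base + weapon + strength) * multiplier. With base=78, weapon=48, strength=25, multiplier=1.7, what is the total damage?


Sum base + weapon + str = 78 + 48 + 25 = 151
Multiply by 1.7:
151 * 1.7 = 256.7

256.7 damage


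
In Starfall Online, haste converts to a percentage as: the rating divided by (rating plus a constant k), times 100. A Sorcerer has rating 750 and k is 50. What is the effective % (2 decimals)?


effective% = rating / (rating + k) * 100
= 750 / (750 + 50) * 100
= 750 / 800 * 100
= 0.9375 * 100
= 93.75%

93.75%


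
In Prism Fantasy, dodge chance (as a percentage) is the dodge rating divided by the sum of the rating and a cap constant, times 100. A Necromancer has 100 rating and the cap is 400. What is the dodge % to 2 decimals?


dodge% = 100 / (100 + 400) * 100
= 100 / 500 * 100
= 0.2 * 100
= 20.00%

20.00%


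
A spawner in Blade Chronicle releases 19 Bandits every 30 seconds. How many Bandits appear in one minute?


Spawns per minute = count * (60 / interval)
= 19 * (60 / 30)
= 19 * 2.0
= 38.0

38.0 per minute


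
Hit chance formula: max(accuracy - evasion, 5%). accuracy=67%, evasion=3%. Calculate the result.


accuracy - evasion = 67 - 3 = 64
Apply floor: max(64, 5) = 64
Hit chance = 64%

64%


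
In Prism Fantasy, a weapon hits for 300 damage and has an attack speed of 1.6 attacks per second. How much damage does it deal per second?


DPS = damage * attack_speed
= 300 * 1.6
= 480.0

480.0 DPS


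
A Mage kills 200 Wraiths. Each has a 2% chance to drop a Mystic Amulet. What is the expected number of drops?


Expected drops = kills * (drop_rate / 100)
= 200 * (2 / 100)
= 200 * 0.02
= 4.0

4.0 drops


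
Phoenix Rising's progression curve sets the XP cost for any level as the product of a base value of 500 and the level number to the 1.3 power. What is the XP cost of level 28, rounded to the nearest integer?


XP = 500 * level^1.3
Substitute level = 28:
XP = 500 * 28^1.3
= 500 * 76.0861
= 38043

38043 XP


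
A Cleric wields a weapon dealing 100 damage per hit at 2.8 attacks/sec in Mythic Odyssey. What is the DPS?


DPS = damage * attack_speed
= 100 * 2.8
= 280.0

280.0 DPS


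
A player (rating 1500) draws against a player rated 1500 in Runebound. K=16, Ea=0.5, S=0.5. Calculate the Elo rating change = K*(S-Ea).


Elo update: delta = K * (S - Ea), where S = 0.5 (draws)
S - Ea = 0.5 - 0.5 = 0.0
Rating change = 16 * 0.0
= 0.00

0.00 rating points


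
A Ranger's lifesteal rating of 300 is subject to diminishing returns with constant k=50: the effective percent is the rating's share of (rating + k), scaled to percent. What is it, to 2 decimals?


effective% = rating / (rating + k) * 100
= 300 / (300 + 50) * 100
= 300 / 350 * 100
= 0.857143 * 100
= 85.71%

85.71%


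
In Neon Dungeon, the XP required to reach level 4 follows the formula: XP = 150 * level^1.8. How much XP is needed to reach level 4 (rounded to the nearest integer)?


XP = 150 * level^1.8
Substitute level = 4:
XP = 150 * 4^1.8
= 150 * 12.1257
= 1819

1819 XP


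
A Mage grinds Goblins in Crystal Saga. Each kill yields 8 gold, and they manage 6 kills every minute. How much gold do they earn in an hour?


Gold per minute = 8 * 6 = 48
Gold per hour = 48 * 60 = 2880

2880 gold/hour


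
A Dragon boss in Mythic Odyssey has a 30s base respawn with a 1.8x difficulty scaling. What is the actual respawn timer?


Respawn time = base * multiplier
= 30 * 1.8
= 54.0 seconds

54.0 seconds
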